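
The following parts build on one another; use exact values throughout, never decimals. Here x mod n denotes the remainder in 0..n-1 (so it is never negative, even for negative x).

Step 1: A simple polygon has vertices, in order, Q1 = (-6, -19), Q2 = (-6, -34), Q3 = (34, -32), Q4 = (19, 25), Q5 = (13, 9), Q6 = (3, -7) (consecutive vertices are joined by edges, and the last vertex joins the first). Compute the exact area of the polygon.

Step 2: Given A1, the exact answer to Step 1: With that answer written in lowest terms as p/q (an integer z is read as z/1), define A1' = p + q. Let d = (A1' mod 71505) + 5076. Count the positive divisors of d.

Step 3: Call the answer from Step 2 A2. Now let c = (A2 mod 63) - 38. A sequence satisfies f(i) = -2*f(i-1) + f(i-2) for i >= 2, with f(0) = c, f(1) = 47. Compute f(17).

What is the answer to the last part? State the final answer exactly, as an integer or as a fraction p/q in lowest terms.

70374335

Step 1: cross terms: (-6*-34 - -6*-19)=90, (-6*-32 - 34*-34)=1348, (34*25 - 19*-32)=1458, (19*9 - 13*25)=-154, (13*-7 - 3*9)=-118, (3*-19 - -6*-7)=-99; twice the area = |2525| = 2525; area = 2525/2; answer 2525/2
Step 2: A1 = 2525/2; threaded value p + q = 2527; d = 7603; 7603 is prime, so its only divisors are 1 and 7603; count = 2; answer 2
Step 3: A2 = 2; c = -36; f(2) = -2*(47) + 1*(-36) = -130; iterating: f(2)=-130, f(3)=307, f(4)=-744, f(5)=1795, f(6)=-4334, f(7)=10463, f(8)=-25260, f(9)=60983, f(10)=-147226, f(11)=355435, f(12)=-858096, f(13)=2071627, f(14)=-5001350, f(15)=12074327, f(16)=-29150004, f(17)=70374335; answer 70374335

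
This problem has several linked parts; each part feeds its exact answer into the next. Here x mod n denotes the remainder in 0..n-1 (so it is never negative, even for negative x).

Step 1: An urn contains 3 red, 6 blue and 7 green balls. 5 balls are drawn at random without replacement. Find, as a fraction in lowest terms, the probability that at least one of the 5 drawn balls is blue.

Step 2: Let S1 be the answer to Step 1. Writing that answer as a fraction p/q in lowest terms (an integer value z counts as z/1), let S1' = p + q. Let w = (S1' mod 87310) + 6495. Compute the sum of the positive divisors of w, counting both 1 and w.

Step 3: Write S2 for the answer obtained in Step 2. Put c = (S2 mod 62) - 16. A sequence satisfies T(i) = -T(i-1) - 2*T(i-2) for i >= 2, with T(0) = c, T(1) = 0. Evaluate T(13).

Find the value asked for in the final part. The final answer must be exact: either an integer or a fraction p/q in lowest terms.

Step 1: total draws C(16,5) = 4368; complement C(10,5) = 252; favorable 4368 - 252 = 4116; P = 49/52; answer 49/52
Step 2: S1 = 49/52; threaded value p + q = 101; w = 6596; 6596 = 2^2 * 17 * 97; sigma = (1 + 2 + 4) * (1 + 17) * (1 + 97) = 7 * 18 * 98 = 12348; answer 12348
Step 3: S2 = 12348; c = -6; T(2) = -1*(0) - 2*(-6) = 12; iterating: T(2)=12, T(3)=-12, T(4)=-12, T(5)=36, T(6)=-12, T(7)=-60, T(8)=84, T(9)=36, T(10)=-204, T(11)=132, T(12)=276, T(13)=-540; answer -540

-540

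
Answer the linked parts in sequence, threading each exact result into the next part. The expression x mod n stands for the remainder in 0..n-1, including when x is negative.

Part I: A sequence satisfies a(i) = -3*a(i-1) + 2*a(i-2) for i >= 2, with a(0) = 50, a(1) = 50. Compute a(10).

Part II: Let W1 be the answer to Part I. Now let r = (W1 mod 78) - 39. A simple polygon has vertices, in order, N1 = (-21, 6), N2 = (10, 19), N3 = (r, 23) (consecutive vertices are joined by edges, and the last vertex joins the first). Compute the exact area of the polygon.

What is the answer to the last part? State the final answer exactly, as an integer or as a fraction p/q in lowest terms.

7/2

Part I: a(2) = -3*(50) + 2*(50) = -50; iterating: a(2)=-50, a(3)=250, a(4)=-850, a(5)=3050, a(6)=-10850, a(7)=38650, a(8)=-137650, a(9)=490250, a(10)=-1746050; answer -1746050
Part II: W1 = -1746050; r = 19; cross terms: (-21*19 - 10*6)=-459, (10*23 - 19*19)=-131, (19*6 - -21*23)=597; twice the area = |7| = 7; area = 7/2; answer 7/2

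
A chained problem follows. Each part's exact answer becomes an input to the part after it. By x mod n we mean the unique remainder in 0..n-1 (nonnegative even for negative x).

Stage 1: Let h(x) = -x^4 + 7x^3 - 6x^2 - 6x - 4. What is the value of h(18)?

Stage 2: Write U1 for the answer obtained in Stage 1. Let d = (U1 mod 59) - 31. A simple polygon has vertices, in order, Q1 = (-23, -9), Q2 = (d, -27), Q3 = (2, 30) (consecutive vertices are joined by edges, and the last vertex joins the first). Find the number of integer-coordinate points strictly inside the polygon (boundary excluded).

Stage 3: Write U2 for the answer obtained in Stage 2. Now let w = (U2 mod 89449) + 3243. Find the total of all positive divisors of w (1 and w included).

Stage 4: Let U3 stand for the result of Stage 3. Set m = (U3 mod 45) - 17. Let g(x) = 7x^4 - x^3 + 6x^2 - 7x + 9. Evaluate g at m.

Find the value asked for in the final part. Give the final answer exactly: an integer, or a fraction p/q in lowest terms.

Stage 1: -1*(18)^4 + 7*(18)^3 - 6*(18)^2 - 6*(18)^1 - 4 = (-104976) + (40824) + (-1944) + (-108) + (-4) = -66208; answer -66208
Stage 2: U1 = -66208; d = 18; cross terms: (-23*-27 - 18*-9)=783, (18*30 - 2*-27)=594, (2*-9 - -23*30)=672; twice the area = |2049| = 2049; area = 2049/2; boundary points = 1 + 1 + 1 = 3; strictly interior points = area - boundary/2 + 1 = 1024; answer 1024
Stage 3: U2 = 1024; w = 4267; 4267 = 17 * 251; sigma = (1 + 17) * (1 + 251) = 18 * 252 = 4536; answer 4536
Stage 4: U3 = 4536; m = 19; 7*(19)^4 - 1*(19)^3 + 6*(19)^2 - 7*(19)^1 + 9 = (912247) + (-6859) + (2166) + (-133) + (9) = 907430; answer 907430

907430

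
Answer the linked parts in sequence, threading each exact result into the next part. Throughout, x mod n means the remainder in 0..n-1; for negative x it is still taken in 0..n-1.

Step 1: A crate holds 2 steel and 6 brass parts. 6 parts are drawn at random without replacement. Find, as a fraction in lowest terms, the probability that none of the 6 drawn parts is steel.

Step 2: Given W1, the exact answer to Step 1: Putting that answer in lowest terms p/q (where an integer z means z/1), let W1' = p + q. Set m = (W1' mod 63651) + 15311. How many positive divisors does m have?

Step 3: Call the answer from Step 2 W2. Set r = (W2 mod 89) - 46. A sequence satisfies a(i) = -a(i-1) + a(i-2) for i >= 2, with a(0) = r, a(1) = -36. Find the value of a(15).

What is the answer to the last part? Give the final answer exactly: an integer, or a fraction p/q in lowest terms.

-13666

Step 1: total draws C(8,6) = 28; favorable C(6,6) = 1; P = 1/28; answer 1/28
Step 2: W1 = 1/28; threaded value p + q = 29; m = 15340; 15340 = 2^2 * 5 * 13 * 59; number of divisors = (2+1) * (1+1) * (1+1) * (1+1) = 24; answer 24
Step 3: W2 = 24; r = -22; a(2) = -1*(-36) + 1*(-22) = 14; iterating: a(2)=14, a(3)=-50, a(4)=64, a(5)=-114, a(6)=178, a(7)=-292, a(8)=470, a(9)=-762, a(10)=1232, a(11)=-1994, a(12)=3226, a(13)=-5220, a(14)=8446, a(15)=-13666; answer -13666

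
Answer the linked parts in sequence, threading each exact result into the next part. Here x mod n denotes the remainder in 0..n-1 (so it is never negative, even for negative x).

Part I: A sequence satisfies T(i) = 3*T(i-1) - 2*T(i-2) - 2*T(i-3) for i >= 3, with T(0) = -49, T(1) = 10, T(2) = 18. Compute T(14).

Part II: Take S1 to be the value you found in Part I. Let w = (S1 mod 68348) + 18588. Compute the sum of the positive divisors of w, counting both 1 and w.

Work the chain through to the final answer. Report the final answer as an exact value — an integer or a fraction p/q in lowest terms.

118170

Part I: T(3) = 3*(18) - 2*(10) - 2*(-49) = 132; iterating: T(3)=132, T(4)=340, T(5)=720, T(6)=1216, T(7)=1528, T(8)=712, T(9)=-3352, T(10)=-14536, T(11)=-38328, T(12)=-79208, T(13)=-131896, T(14)=-160616; answer -160616
Part II: S1 = -160616; w = 63016; 63016 = 2^3 * 7877; sigma = (1 + 2 + 4 + 8) * (1 + 7877) = 15 * 7878 = 118170; answer 118170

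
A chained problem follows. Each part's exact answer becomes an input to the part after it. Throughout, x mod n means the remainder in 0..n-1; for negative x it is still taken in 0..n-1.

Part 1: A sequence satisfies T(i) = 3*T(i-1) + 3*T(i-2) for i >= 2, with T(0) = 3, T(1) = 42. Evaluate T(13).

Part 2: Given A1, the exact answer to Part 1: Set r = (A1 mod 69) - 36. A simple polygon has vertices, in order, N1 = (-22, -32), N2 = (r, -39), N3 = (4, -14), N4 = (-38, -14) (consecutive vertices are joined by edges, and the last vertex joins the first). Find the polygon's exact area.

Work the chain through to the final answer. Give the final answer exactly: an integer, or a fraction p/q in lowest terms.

667

Part 1: T(2) = 3*(42) + 3*(3) = 135; iterating: T(2)=135, T(3)=531, T(4)=1998, T(5)=7587, T(6)=28755, T(7)=109026, T(8)=413343, T(9)=1567107, T(10)=5941350, T(11)=22525371, T(12)=85400163, T(13)=323776602; answer 323776602
Part 2: A1 = 323776602; r = 0; cross terms: (-22*-39 - 0*-32)=858, (0*-14 - 4*-39)=156, (4*-14 - -38*-14)=-588, (-38*-32 - -22*-14)=908; twice the area = |1334| = 1334; area = 667; answer 667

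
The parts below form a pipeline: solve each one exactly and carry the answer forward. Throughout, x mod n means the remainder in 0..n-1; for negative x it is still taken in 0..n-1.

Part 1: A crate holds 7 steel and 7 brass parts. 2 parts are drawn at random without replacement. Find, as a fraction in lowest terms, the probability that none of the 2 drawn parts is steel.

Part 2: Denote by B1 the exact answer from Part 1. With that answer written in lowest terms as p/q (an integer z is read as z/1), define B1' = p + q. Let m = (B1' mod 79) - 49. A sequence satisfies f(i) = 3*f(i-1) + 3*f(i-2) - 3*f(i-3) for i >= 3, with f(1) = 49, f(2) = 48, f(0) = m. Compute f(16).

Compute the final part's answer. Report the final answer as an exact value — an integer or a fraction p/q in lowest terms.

5883270327

Part 1: total draws C(14,2) = 91; favorable C(7,2) = 21; P = 3/13; answer 3/13
Part 2: B1 = 3/13; threaded value p + q = 16; m = -33; f(3) = 3*(48) + 3*(49) - 3*(-33) = 390; iterating: f(3)=390, f(4)=1167, f(5)=4527, f(6)=15912, f(7)=57816, f(8)=207603, f(9)=748521, f(10)=2694924, f(11)=9707526, f(12)=34961787, f(13)=125923167, f(14)=453532284, f(15)=1633480992, f(16)=5883270327; answer 5883270327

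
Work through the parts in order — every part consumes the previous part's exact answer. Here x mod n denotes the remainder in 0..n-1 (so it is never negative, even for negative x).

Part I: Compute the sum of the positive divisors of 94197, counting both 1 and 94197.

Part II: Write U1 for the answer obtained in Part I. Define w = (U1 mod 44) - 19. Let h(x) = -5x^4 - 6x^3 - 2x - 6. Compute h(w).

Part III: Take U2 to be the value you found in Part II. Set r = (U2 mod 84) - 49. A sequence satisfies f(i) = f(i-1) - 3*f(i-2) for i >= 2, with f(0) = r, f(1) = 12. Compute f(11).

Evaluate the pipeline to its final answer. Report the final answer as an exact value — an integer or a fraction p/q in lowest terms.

6756

Part I: 94197 = 3 * 17 * 1847; sigma = (1 + 3) * (1 + 17) * (1 + 1847) = 4 * 18 * 1848 = 133056; answer 133056
Part II: U1 = 133056; w = -19; -5*(-19)^4 - 6*(-19)^3 - 2*(-19)^1 - 6 = (-651605) + (41154) + (38) + (-6) = -610419; answer -610419
Part III: U2 = -610419; r = -40; f(2) = 1*(12) - 3*(-40) = 132; iterating: f(2)=132, f(3)=96, f(4)=-300, f(5)=-588, f(6)=312, f(7)=2076, f(8)=1140, f(9)=-5088, f(10)=-8508, f(11)=6756; answer 6756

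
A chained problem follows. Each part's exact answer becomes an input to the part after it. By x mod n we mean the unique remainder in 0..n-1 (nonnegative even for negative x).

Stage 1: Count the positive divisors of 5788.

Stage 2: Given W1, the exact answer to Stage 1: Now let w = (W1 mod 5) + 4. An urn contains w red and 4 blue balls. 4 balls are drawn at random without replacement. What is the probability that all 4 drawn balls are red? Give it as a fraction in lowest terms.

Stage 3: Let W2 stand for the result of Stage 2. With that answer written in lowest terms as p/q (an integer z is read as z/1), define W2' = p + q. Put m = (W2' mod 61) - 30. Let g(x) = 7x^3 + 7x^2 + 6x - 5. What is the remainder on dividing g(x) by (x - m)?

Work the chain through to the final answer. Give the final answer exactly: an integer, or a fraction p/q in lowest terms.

-61871

Stage 1: 5788 = 2^2 * 1447; number of divisors = (2+1) * (1+1) = 6; answer 6
Stage 2: W1 = 6; w = 5; total draws C(9,4) = 126; favorable C(5,4) = 5; P = 5/126; answer 5/126
Stage 3: W2 = 5/126; threaded value p + q = 131; m = -21; remainder = value at the root: 7*(-21)^3 + 7*(-21)^2 + 6*(-21)^1 - 5 = (-64827) + (3087) + (-126) + (-5) = -61871; answer -61871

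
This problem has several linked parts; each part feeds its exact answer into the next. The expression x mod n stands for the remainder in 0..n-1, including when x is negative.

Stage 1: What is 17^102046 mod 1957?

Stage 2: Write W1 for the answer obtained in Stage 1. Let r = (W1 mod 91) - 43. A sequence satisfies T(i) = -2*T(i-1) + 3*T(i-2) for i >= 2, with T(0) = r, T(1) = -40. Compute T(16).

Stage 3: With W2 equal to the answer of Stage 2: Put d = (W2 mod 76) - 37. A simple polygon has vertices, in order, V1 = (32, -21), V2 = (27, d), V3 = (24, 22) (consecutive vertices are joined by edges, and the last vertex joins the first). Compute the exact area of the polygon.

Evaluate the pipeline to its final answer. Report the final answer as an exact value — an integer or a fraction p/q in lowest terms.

57/2

Stage 1: squarings mod 1957: 17^1=17, 17^2=289, 17^4=1327, 17^8=1586, 17^16=651, 17^32=1089, 17^64=1936, 17^128=441, 17^256=738, 17^512=598, 17^1024=1430, 17^2048=1792, 17^4096=1784, 17^8192=574, 17^16384=700, 17^32768=750, 17^65536=841; 17^102046 = 17^2 * 17^4 * 17^8 * 17^16 * 17^128 * 17^512 * 17^1024 * 17^2048 * 17^32768 * 17^65536 = 567 (mod 1957); answer 567
Stage 2: W1 = 567; r = -22; T(2) = -2*(-40) + 3*(-22) = 14; iterating: T(2)=14, T(3)=-148, T(4)=338, T(5)=-1120, T(6)=3254, T(7)=-9868, T(8)=29498, T(9)=-88600, T(10)=265694, T(11)=-797188, T(12)=2391458, T(13)=-7174480, T(14)=21523334, T(15)=-64570108, T(16)=193710218; answer 193710218
Stage 3: W2 = 193710218; d = 13; cross terms: (32*13 - 27*-21)=983, (27*22 - 24*13)=282, (24*-21 - 32*22)=-1208; twice the area = |57| = 57; area = 57/2; answer 57/2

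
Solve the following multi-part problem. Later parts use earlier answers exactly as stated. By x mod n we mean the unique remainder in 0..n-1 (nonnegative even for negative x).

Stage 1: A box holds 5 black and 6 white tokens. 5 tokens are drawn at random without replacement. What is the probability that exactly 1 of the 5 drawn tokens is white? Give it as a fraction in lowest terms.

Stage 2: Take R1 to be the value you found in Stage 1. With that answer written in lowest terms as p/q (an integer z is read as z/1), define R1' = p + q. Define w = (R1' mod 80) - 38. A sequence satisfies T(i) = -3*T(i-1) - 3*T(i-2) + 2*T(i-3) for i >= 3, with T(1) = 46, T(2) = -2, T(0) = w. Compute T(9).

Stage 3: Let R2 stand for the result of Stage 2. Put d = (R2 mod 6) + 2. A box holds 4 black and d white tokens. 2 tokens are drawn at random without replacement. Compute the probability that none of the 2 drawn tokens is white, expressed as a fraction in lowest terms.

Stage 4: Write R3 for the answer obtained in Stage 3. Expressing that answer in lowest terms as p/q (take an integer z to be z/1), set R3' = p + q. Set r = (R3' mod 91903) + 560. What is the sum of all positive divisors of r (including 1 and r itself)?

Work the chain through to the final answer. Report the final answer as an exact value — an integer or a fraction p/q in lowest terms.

Stage 1: total draws C(11,5) = 462; favorable C(6,1)*C(5,4) = 30; P = 5/77; answer 5/77
Stage 2: R1 = 5/77; threaded value p + q = 82; w = -36; T(3) = -3*(-2) - 3*(46) + 2*(-36) = -204; iterating: T(3)=-204, T(4)=710, T(5)=-1522, T(6)=2028, T(7)=-98, T(8)=-8834, T(9)=30852; answer 30852
Stage 3: R2 = 30852; d = 2; total draws C(6,2) = 15; favorable C(4,2) = 6; P = 2/5; answer 2/5
Stage 4: R3 = 2/5; threaded value p + q = 7; r = 567; 567 = 3^4 * 7; sigma = (1 + 3 + 9 + 27 + 81) * (1 + 7) = 121 * 8 = 968; answer 968

968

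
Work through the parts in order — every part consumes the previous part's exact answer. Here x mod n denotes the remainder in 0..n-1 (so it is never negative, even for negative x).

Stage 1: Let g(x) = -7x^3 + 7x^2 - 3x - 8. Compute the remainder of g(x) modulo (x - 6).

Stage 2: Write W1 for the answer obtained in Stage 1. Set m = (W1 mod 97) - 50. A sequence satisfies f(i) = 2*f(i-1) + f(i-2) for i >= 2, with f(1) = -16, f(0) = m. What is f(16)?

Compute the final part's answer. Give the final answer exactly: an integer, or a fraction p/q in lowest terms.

Stage 1: remainder = value at the root: -7*(6)^3 + 7*(6)^2 - 3*(6)^1 - 8 = (-1512) + (252) + (-18) + (-8) = -1286; answer -1286
Stage 2: W1 = -1286; m = 22; f(2) = 2*(-16) + 1*(22) = -10; iterating: f(2)=-10, f(3)=-36, f(4)=-82, f(5)=-200, f(6)=-482, f(7)=-1164, f(8)=-2810, f(9)=-6784, f(10)=-16378, f(11)=-39540, f(12)=-95458, f(13)=-230456, f(14)=-556370, f(15)=-1343196, f(16)=-3242762; answer -3242762

-3242762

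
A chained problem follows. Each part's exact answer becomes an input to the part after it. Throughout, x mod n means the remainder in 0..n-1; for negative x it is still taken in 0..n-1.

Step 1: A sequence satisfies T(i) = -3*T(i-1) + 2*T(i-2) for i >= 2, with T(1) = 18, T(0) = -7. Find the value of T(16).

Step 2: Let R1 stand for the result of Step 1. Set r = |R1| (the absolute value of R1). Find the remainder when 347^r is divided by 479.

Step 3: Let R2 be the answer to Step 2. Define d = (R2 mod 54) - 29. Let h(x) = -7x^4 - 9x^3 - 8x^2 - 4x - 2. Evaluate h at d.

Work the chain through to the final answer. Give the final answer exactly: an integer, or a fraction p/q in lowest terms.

Step 1: T(2) = -3*(18) + 2*(-7) = -68; iterating: T(2)=-68, T(3)=240, T(4)=-856, T(5)=3048, T(6)=-10856, T(7)=38664, T(8)=-137704, T(9)=490440, T(10)=-1746728, T(11)=6221064, T(12)=-22156648, T(13)=78912072, T(14)=-281049512, T(15)=1000972680, T(16)=-3565017064; answer -3565017064
Step 2: R1 = -3565017064; r = 3565017064; squarings mod 479: 347^1=347, 347^2=180, 347^4=307, 347^8=365, 347^16=63, 347^32=137, 347^64=88, 347^128=80, 347^256=173, 347^512=231, 347^1024=192, 347^2048=460, 347^4096=361, 347^8192=33, 347^16384=131, 347^32768=396, 347^65536=183, 347^131072=438, 347^262144=244, 347^524288=140, 347^1048576=440, 347^2097152=84, 347^4194304=350, 347^8388608=355, 347^16777216=48, 347^33554432=388, 347^67108864=138, 347^134217728=363, 347^268435456=44, 347^536870912=20, 347^1073741824=400, 347^2147483648=14; 347^3565017064 = 347^8 * 347^32 * 347^64 * 347^128 * 347^256 * 347^512 * 347^1024 * 347^4096 * 347^16384 * 347^32768 * 347^65536 * 347^262144 * 347^524288 * 347^1048576 * 347^2097152 * 347^4194304 * 347^67108864 * 347^268435456 * 347^1073741824 * 347^2147483648 = 350 (mod 479); answer 350
Step 3: R2 = 350; d = -3; -7*(-3)^4 - 9*(-3)^3 - 8*(-3)^2 - 4*(-3)^1 - 2 = (-567) + (243) + (-72) + (12) + (-2) = -386; answer -386

-386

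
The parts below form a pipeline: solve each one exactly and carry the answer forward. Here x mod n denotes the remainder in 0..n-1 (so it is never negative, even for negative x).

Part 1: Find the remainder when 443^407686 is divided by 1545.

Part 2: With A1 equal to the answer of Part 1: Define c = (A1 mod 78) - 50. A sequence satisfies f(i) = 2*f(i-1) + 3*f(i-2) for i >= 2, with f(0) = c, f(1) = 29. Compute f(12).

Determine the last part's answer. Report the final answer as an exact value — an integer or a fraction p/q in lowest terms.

Part 1: squarings mod 1545: 443^1=443, 443^2=34, 443^4=1156, 443^8=1456, 443^16=196, 443^32=1336, 443^64=421, 443^128=1111, 443^256=1411, 443^512=961, 443^1024=1156, 443^2048=1456, 443^4096=196, 443^8192=1336, 443^16384=421, 443^32768=1111, 443^65536=1411, 443^131072=961, 443^262144=1156; 443^407686 = 443^2 * 443^4 * 443^128 * 443^2048 * 443^4096 * 443^8192 * 443^131072 * 443^262144 = 184 (mod 1545); answer 184
Part 2: A1 = 184; c = -22; f(2) = 2*(29) + 3*(-22) = -8; iterating: f(2)=-8, f(3)=71, f(4)=118, f(5)=449, f(6)=1252, f(7)=3851, f(8)=11458, f(9)=34469, f(10)=103312, f(11)=310031, f(12)=929998; answer 929998

929998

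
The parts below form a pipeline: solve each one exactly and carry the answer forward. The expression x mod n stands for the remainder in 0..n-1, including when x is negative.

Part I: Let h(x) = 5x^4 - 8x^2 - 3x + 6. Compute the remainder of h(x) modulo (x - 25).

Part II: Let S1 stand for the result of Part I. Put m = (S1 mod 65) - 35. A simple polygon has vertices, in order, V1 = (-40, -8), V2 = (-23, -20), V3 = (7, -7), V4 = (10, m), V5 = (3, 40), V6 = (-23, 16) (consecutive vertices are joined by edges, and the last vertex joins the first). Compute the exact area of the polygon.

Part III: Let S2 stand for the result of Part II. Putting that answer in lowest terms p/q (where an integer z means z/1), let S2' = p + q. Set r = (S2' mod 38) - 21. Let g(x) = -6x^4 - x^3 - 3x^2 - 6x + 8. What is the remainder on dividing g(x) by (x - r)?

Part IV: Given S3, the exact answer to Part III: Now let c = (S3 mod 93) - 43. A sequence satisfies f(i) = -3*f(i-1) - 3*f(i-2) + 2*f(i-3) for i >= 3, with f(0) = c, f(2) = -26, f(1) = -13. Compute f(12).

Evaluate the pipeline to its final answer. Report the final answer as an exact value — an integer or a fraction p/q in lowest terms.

-35961

Part I: remainder = value at the root: 5*(25)^4 - 8*(25)^2 - 3*(25)^1 + 6 = (1953125) + (-5000) + (-75) + (6) = 1948056; answer 1948056
Part II: S1 = 1948056; m = -29; cross terms: (-40*-20 - -23*-8)=616, (-23*-7 - 7*-20)=301, (7*-29 - 10*-7)=-133, (10*40 - 3*-29)=487, (3*16 - -23*40)=968, (-23*-8 - -40*16)=824; twice the area = |3063| = 3063; area = 3063/2; answer 3063/2
Part III: S2 = 3063/2; threaded value p + q = 3065; r = 4; remainder = value at the root: -6*(4)^4 - 1*(4)^3 - 3*(4)^2 - 6*(4)^1 + 8 = (-1536) + (-64) + (-48) + (-24) + (8) = -1664; answer -1664
Part IV: S3 = -1664; c = -33; f(3) = -3*(-26) - 3*(-13) + 2*(-33) = 51; iterating: f(3)=51, f(4)=-101, f(5)=98, f(6)=111, f(7)=-829, f(8)=2350, f(9)=-4341, f(10)=4315, f(11)=4778, f(12)=-35961; answer -35961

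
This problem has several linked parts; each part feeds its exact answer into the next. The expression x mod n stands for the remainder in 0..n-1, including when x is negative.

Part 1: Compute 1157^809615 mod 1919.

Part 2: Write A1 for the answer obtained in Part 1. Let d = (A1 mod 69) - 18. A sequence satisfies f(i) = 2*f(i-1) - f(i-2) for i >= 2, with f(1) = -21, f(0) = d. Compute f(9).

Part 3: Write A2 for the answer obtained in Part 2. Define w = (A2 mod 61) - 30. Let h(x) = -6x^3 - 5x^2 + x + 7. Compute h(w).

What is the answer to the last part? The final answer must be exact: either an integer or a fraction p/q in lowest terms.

Part 1: squarings mod 1919: 1157^1=1157, 1157^2=1106, 1157^4=833, 1157^8=1130, 1157^16=765, 1157^32=1849, 1157^64=1062, 1157^128=1391, 1157^256=529, 1157^512=1586, 1157^1024=1506, 1157^2048=1697, 1157^4096=1309, 1157^8192=1733, 1157^16384=54, 1157^32768=997, 1157^65536=1886, 1157^131072=1089, 1157^262144=1898, 1157^524288=441; 1157^809615 = 1157^1 * 1157^2 * 1157^4 * 1157^8 * 1157^128 * 1157^512 * 1157^2048 * 1157^4096 * 1157^16384 * 1157^262144 * 1157^524288 = 840 (mod 1919); answer 840
Part 2: A1 = 840; d = -6; f(2) = 2*(-21) - 1*(-6) = -36; iterating: f(2)=-36, f(3)=-51, f(4)=-66, f(5)=-81, f(6)=-96, f(7)=-111, f(8)=-126, f(9)=-141; answer -141
Part 3: A2 = -141; w = 12; -6*(12)^3 - 5*(12)^2 + 1*(12)^1 + 7 = (-10368) + (-720) + (12) + (7) = -11069; answer -11069

-11069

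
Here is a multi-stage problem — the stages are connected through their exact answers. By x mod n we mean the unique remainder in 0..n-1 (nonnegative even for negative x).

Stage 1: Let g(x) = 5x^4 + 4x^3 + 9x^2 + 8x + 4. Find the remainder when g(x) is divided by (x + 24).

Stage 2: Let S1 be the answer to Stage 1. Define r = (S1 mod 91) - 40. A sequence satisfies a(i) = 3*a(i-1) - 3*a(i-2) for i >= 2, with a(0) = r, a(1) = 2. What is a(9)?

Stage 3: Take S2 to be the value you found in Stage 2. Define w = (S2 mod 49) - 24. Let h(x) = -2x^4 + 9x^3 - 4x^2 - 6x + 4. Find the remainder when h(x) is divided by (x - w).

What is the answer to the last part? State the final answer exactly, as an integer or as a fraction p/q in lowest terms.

Stage 1: remainder = value at the root: 5*(-24)^4 + 4*(-24)^3 + 9*(-24)^2 + 8*(-24)^1 + 4 = (1658880) + (-55296) + (5184) + (-192) + (4) = 1608580; answer 1608580
Stage 2: S1 = 1608580; r = 24; a(2) = 3*(2) - 3*(24) = -66; iterating: a(2)=-66, a(3)=-204, a(4)=-414, a(5)=-630, a(6)=-648, a(7)=-54, a(8)=1782, a(9)=5508; answer 5508
Stage 3: S2 = 5508; w = -4; remainder = value at the root: -2*(-4)^4 + 9*(-4)^3 - 4*(-4)^2 - 6*(-4)^1 + 4 = (-512) + (-576) + (-64) + (24) + (4) = -1124; answer -1124

-1124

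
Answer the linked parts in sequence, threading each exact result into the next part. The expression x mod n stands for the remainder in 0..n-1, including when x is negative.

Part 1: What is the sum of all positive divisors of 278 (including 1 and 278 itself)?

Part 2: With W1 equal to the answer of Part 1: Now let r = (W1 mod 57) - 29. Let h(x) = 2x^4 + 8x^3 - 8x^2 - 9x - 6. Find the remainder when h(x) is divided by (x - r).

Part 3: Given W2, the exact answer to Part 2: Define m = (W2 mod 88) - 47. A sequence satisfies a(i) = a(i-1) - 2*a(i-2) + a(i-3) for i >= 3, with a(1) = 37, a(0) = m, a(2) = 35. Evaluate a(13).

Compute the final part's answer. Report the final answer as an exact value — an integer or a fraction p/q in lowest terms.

Part 1: 278 = 2 * 139; sigma = (1 + 2) * (1 + 139) = 3 * 140 = 420; answer 420
Part 2: W1 = 420; r = -8; remainder = value at the root: 2*(-8)^4 + 8*(-8)^3 - 8*(-8)^2 - 9*(-8)^1 - 6 = (8192) + (-4096) + (-512) + (72) + (-6) = 3650; answer 3650
Part 3: W2 = 3650; m = -5; a(3) = 1*(35) - 2*(37) + 1*(-5) = -44; iterating: a(3)=-44, a(4)=-77, a(5)=46, a(6)=156, a(7)=-13, a(8)=-279, a(9)=-97, a(10)=448, a(11)=363, a(12)=-630, a(13)=-908; answer -908

-908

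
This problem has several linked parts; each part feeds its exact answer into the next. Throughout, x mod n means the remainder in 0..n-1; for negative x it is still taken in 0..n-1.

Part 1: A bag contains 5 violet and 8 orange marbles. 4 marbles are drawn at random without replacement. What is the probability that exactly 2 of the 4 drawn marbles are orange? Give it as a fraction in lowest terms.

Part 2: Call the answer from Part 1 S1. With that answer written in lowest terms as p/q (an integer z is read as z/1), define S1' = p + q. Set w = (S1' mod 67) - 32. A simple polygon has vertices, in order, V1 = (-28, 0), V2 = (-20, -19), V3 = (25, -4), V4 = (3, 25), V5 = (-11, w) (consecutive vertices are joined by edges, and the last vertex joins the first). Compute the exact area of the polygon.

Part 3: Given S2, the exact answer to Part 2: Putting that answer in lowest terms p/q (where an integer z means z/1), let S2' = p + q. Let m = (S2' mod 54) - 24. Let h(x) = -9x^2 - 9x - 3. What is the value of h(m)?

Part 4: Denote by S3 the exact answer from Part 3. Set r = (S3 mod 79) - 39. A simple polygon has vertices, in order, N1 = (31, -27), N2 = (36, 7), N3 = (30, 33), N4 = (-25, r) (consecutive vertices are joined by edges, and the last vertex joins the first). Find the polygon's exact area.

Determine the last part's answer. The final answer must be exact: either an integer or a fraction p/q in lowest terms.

1850

Part 1: total draws C(13,4) = 715; favorable C(8,2)*C(5,2) = 280; P = 56/143; answer 56/143
Part 2: S1 = 56/143; threaded value p + q = 199; w = 33; cross terms: (-28*-19 - -20*0)=532, (-20*-4 - 25*-19)=555, (25*25 - 3*-4)=637, (3*33 - -11*25)=374, (-11*0 - -28*33)=924; twice the area = |3022| = 3022; area = 1511; answer 1511
Part 3: S2 = 1511; threaded value p + q = 1512; m = -24; -9*(-24)^2 - 9*(-24)^1 - 3 = (-5184) + (216) + (-3) = -4971; answer -4971
Part 4: S3 = -4971; r = -33; cross terms: (31*7 - 36*-27)=1189, (36*33 - 30*7)=978, (30*-33 - -25*33)=-165, (-25*-27 - 31*-33)=1698; twice the area = |3700| = 3700; area = 1850; answer 1850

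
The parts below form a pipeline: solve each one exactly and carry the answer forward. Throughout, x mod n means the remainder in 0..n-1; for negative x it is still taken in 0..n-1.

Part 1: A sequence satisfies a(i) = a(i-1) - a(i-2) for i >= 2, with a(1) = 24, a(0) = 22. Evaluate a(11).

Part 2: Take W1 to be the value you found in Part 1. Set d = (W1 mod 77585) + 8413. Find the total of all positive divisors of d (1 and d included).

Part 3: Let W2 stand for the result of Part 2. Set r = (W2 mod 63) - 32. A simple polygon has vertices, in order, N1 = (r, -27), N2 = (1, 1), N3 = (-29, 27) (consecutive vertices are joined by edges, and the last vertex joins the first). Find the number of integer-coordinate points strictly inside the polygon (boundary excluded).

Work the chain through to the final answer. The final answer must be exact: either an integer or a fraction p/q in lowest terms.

Part 1: a(2) = 1*(24) - 1*(22) = 2; iterating: a(2)=2, a(3)=-22, a(4)=-24, a(5)=-2, a(6)=22, a(7)=24, a(8)=2, a(9)=-22, a(10)=-24, a(11)=-2; answer -2
Part 2: W1 = -2; d = 85996; 85996 = 2^2 * 21499; sigma = (1 + 2 + 4) * (1 + 21499) = 7 * 21500 = 150500; answer 150500
Part 3: W2 = 150500; r = 24; cross terms: (24*1 - 1*-27)=51, (1*27 - -29*1)=56, (-29*-27 - 24*27)=135; twice the area = |242| = 242; area = 121; boundary points = 1 + 2 + 1 = 4; strictly interior points = area - boundary/2 + 1 = 120; answer 120

120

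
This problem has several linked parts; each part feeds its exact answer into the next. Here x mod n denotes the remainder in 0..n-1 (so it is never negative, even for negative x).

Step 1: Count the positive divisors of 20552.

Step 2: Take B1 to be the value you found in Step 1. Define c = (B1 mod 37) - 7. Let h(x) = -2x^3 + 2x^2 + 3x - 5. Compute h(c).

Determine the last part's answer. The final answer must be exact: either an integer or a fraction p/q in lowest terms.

Step 1: 20552 = 2^3 * 7 * 367; number of divisors = (3+1) * (1+1) * (1+1) = 16; answer 16
Step 2: B1 = 16; c = 9; -2*(9)^3 + 2*(9)^2 + 3*(9)^1 - 5 = (-1458) + (162) + (27) + (-5) = -1274; answer -1274

-1274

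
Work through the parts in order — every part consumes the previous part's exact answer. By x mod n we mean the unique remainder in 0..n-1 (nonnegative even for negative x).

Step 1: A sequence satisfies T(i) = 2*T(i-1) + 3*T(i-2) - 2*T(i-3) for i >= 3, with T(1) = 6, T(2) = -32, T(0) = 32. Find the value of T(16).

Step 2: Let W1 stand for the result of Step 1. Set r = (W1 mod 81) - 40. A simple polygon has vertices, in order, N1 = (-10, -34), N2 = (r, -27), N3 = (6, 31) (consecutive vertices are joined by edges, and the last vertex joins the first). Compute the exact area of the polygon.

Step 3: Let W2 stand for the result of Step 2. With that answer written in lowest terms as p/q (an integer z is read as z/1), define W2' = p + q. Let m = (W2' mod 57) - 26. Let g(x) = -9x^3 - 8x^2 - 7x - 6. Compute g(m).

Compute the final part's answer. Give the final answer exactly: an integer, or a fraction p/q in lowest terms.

Step 1: T(3) = 2*(-32) + 3*(6) - 2*(32) = -110; iterating: T(3)=-110, T(4)=-328, T(5)=-922, T(6)=-2608, T(7)=-7326, T(8)=-20632, T(9)=-58026, T(10)=-163296, T(11)=-459406, T(12)=-1292648, T(13)=-3636922, T(14)=-10232976, T(15)=-28791422, T(16)=-81007928; answer -81007928
Step 2: W1 = -81007928; r = -30; cross terms: (-10*-27 - -30*-34)=-750, (-30*31 - 6*-27)=-768, (6*-34 - -10*31)=106; twice the area = |-1412| = 1412; area = 706; answer 706
Step 3: W2 = 706; threaded value p + q = 707; m = -3; -9*(-3)^3 - 8*(-3)^2 - 7*(-3)^1 - 6 = (243) + (-72) + (21) + (-6) = 186; answer 186

186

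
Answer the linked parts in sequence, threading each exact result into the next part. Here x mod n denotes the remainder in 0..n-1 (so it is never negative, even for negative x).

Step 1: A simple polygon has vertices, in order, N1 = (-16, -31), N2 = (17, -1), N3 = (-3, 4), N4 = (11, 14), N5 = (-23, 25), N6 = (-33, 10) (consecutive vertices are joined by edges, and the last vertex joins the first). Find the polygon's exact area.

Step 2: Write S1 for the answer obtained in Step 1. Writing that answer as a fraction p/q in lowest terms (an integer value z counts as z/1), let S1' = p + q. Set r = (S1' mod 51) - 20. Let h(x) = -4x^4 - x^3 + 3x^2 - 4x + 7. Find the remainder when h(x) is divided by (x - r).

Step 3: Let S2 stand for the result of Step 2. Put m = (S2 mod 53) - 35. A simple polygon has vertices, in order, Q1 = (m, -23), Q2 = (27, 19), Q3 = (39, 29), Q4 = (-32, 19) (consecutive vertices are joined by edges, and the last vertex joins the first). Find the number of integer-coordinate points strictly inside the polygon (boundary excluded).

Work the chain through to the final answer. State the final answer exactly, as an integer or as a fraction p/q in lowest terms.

1532

Step 1: cross terms: (-16*-1 - 17*-31)=543, (17*4 - -3*-1)=65, (-3*14 - 11*4)=-86, (11*25 - -23*14)=597, (-23*10 - -33*25)=595, (-33*-31 - -16*10)=1183; twice the area = |2897| = 2897; area = 2897/2; answer 2897/2
Step 2: S1 = 2897/2; threaded value p + q = 2899; r = 23; remainder = value at the root: -4*(23)^4 - 1*(23)^3 + 3*(23)^2 - 4*(23)^1 + 7 = (-1119364) + (-12167) + (1587) + (-92) + (7) = -1130029; answer -1130029
Step 3: S2 = -1130029; m = 2; cross terms: (2*19 - 27*-23)=659, (27*29 - 39*19)=42, (39*19 - -32*29)=1669, (-32*-23 - 2*19)=698; twice the area = |3068| = 3068; area = 1534; boundary points = 1 + 2 + 1 + 2 = 6; strictly interior points = area - boundary/2 + 1 = 1532; answer 1532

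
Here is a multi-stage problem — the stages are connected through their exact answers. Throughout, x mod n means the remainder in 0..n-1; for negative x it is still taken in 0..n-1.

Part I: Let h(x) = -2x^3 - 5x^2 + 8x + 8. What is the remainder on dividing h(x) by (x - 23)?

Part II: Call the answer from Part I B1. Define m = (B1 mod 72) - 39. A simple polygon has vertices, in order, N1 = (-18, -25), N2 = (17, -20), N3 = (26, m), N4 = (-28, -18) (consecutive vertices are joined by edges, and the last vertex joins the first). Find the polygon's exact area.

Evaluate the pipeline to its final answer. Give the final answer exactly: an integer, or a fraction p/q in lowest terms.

Part I: remainder = value at the root: -2*(23)^3 - 5*(23)^2 + 8*(23)^1 + 8 = (-24334) + (-2645) + (184) + (8) = -26787; answer -26787
Part II: B1 = -26787; m = 30; cross terms: (-18*-20 - 17*-25)=785, (17*30 - 26*-20)=1030, (26*-18 - -28*30)=372, (-28*-25 - -18*-18)=376; twice the area = |2563| = 2563; area = 2563/2; answer 2563/2

2563/2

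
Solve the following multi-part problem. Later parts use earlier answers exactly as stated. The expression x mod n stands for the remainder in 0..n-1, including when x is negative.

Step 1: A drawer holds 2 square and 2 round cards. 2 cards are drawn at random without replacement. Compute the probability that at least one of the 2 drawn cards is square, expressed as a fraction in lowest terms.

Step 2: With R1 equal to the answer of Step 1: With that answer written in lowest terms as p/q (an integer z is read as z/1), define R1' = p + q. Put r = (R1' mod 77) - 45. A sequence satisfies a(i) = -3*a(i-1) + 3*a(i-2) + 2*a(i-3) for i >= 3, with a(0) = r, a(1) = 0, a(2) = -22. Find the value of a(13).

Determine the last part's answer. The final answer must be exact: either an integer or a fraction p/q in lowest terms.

Step 1: total draws C(4,2) = 6; complement C(2,2) = 1; favorable 6 - 1 = 5; P = 5/6; answer 5/6
Step 2: R1 = 5/6; threaded value p + q = 11; r = -34; a(3) = -3*(-22) + 3*(0) + 2*(-34) = -2; iterating: a(3)=-2, a(4)=-60, a(5)=130, a(6)=-574, a(7)=1992, a(8)=-7438, a(9)=27142, a(10)=-99756, a(11)=365818, a(12)=-1342438, a(13)=4925256; answer 4925256

4925256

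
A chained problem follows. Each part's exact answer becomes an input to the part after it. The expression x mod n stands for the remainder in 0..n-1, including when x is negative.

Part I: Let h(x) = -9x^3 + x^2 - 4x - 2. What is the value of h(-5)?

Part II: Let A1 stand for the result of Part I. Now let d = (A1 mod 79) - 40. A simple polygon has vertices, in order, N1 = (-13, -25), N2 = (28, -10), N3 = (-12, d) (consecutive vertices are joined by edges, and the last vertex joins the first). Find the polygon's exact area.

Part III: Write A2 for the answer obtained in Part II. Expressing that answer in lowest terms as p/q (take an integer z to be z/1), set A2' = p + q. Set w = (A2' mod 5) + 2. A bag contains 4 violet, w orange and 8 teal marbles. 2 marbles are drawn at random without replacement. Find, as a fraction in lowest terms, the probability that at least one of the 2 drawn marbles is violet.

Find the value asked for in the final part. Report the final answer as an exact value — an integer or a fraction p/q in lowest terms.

9/20

Part I: -9*(-5)^3 + 1*(-5)^2 - 4*(-5)^1 - 2 = (1125) + (25) + (20) + (-2) = 1168; answer 1168
Part II: A1 = 1168; d = 22; cross terms: (-13*-10 - 28*-25)=830, (28*22 - -12*-10)=496, (-12*-25 - -13*22)=586; twice the area = |1912| = 1912; area = 956; answer 956
Part III: A2 = 956; threaded value p + q = 957; w = 4; total draws C(16,2) = 120; complement C(12,2) = 66; favorable 120 - 66 = 54; P = 9/20; answer 9/20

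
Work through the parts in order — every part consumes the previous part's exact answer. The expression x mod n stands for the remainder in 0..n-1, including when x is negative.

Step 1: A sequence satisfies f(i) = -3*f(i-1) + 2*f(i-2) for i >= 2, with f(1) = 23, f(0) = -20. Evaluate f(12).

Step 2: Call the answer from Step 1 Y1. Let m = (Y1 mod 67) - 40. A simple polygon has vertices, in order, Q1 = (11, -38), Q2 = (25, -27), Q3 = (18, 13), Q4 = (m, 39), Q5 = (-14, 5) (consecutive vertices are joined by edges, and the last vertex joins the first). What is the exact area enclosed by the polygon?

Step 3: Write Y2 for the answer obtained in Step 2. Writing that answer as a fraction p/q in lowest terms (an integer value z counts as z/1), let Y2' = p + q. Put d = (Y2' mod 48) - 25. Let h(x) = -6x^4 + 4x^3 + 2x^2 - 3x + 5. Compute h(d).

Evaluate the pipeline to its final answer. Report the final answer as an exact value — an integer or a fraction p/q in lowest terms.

Step 1: f(2) = -3*(23) + 2*(-20) = -109; iterating: f(2)=-109, f(3)=373, f(4)=-1337, f(5)=4757, f(6)=-16945, f(7)=60349, f(8)=-214937, f(9)=765509, f(10)=-2726401, f(11)=9710221, f(12)=-34583465; answer -34583465
Step 2: Y1 = -34583465; m = 19; cross terms: (11*-27 - 25*-38)=653, (25*13 - 18*-27)=811, (18*39 - 19*13)=455, (19*5 - -14*39)=641, (-14*-38 - 11*5)=477; twice the area = |3037| = 3037; area = 3037/2; answer 3037/2
Step 3: Y2 = 3037/2; threaded value p + q = 3039; d = -10; -6*(-10)^4 + 4*(-10)^3 + 2*(-10)^2 - 3*(-10)^1 + 5 = (-60000) + (-4000) + (200) + (30) + (5) = -63765; answer -63765

-63765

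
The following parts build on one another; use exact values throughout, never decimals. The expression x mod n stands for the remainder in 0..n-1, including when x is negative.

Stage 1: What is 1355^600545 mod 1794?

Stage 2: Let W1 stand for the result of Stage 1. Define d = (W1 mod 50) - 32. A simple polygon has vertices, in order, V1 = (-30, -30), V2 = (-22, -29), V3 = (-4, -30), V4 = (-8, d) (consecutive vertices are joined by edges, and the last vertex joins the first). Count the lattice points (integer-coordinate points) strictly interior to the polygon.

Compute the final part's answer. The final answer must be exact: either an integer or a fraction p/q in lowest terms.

181

Stage 1: squarings mod 1794: 1355^1=1355, 1355^2=763, 1355^4=913, 1355^8=1153, 1355^16=55, 1355^32=1231, 1355^64=1225, 1355^128=841, 1355^256=445, 1355^512=685, 1355^1024=991, 1355^2048=763, 1355^4096=913, 1355^8192=1153, 1355^16384=55, 1355^32768=1231, 1355^65536=1225, 1355^131072=841, 1355^262144=445, 1355^524288=685; 1355^600545 = 1355^1 * 1355^32 * 1355^64 * 1355^128 * 1355^256 * 1355^2048 * 1355^8192 * 1355^65536 * 1355^524288 = 1517 (mod 1794); answer 1517
Stage 2: W1 = 1517; d = -15; cross terms: (-30*-29 - -22*-30)=210, (-22*-30 - -4*-29)=544, (-4*-15 - -8*-30)=-180, (-8*-30 - -30*-15)=-210; twice the area = |364| = 364; area = 182; boundary points = 1 + 1 + 1 + 1 = 4; strictly interior points = area - boundary/2 + 1 = 181; answer 181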